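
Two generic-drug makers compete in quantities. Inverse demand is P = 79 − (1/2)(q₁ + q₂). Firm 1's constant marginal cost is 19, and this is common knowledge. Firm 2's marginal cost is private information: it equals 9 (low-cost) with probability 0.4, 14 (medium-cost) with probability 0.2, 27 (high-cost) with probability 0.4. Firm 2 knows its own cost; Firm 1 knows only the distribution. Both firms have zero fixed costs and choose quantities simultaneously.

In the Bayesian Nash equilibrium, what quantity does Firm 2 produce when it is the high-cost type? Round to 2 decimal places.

32.60

Type-c best response for Firm 2: q₂(c) = (79 − c) − q₁/2.
Firm 1 maximizes expected profit; its first-order condition is 79 − q₁ − (1/2)E[q₂] − 19 = 0.
Substituting E[q₂] and solving: E[c₂] = 17.2, so q₁ = (79 − 2·19 + 17.2)/(3/2) = 38.8.
q₂(high-cost) = (79 − 27 − (1/2)·38.8) = 32.6.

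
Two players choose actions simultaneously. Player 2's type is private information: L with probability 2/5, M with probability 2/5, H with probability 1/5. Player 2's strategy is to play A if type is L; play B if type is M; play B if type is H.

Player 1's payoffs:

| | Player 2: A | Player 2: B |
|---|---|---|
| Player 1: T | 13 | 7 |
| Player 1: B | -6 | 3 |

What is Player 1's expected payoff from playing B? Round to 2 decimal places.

E[B] = 2/5·(-6) + 2/5·3 + 1/5·3 = (-12/5) + 6/5 + 3/5 = -3/5

-0.60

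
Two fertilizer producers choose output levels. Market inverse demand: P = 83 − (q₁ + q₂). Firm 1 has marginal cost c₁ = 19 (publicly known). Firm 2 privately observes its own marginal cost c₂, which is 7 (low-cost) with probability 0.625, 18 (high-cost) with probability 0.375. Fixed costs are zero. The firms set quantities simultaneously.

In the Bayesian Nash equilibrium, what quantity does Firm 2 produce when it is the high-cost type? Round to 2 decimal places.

Type-c best response for Firm 2: q₂(c) = (83 − c)/2 − q₁/2.
Firm 1 maximizes expected profit; its first-order condition is 83 − 2q₁ − E[q₂] − 19 = 0.
Substituting E[q₂] and solving: E[c₂] = 11.125, so q₁ = (83 − 2·19 + 11.125)/3 = 18.7083.
q₂(high-cost) = (83 − 18 − 18.7083)/2 = 23.1458.

23.15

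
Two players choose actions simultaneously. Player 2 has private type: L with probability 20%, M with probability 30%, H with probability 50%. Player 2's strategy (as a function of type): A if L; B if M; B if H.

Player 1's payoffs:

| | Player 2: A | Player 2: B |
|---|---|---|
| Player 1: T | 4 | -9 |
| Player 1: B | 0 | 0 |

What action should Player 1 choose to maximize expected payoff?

E[T] = 0.2·(4) + 0.3·(-9) + 0.5·(-9) = -6.4
E[B] = 0.2·(0) + 0.3·(0) + 0.5·(0) = 0
Best response: B (0 is the largest).

B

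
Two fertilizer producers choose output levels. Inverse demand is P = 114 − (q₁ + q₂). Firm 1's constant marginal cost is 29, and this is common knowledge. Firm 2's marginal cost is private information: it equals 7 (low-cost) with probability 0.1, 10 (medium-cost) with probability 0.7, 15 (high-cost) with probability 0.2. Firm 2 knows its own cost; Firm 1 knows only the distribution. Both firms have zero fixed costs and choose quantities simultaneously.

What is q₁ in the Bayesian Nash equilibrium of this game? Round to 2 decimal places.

22.23

Firm 2 with cost c maximizes (114 − (q₁+q₂) − c)·q₂, giving q₂(c) = (114 − c − q₁)/2.
E[c₂] = 0.1·7 + 0.7·10 + 0.2·15 = 10.7
Firm 1's FOC against E[q₂] yields q₁ = (114 − 2·29 + E[c₂])/3 = (114 − 58 + 10.7)/3 = 22.2333.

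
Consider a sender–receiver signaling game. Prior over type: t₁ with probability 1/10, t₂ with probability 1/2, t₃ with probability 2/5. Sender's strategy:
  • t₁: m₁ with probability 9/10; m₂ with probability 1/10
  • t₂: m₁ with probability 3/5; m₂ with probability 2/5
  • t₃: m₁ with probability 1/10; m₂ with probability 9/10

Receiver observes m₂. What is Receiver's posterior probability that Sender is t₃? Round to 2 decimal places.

0.63

Apply Bayes' rule using the sender's strategy as the likelihood.
P(m₂) = (1/10)·(1/10) + (1/2)·(2/5) + (2/5)·(9/10) = 57/100
P(t₃ | m₂) = ((2/5)·(9/10)) / (57/100) = (9/25) / (57/100) = 12/19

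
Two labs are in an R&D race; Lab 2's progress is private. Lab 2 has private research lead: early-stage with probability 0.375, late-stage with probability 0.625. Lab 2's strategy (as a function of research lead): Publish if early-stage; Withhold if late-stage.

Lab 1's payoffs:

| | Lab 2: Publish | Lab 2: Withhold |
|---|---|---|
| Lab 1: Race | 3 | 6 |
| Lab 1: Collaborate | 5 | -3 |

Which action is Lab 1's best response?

Compute Lab 1's expected payoff for each action, taking the expectation over Lab 2's type.
E[Race] = 0.375·(3) + 0.625·(6) = 4.875
E[Collaborate] = 0.375·(5) + 0.625·(-3) = 0
Best response: Race (4.875 is the largest).

Race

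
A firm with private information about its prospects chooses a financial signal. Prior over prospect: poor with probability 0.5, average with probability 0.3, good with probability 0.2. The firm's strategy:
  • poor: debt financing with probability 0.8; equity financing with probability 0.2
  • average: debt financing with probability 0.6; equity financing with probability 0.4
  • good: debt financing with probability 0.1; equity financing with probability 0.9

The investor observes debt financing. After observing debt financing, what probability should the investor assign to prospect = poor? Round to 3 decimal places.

0.667

P(debt financing) = 0.5·0.8 + 0.3·0.6 + 0.2·0.1 = 0.6
P(poor | debt financing) = (0.5·0.8) / 0.6 = 0.4 / 0.6 = 0.666667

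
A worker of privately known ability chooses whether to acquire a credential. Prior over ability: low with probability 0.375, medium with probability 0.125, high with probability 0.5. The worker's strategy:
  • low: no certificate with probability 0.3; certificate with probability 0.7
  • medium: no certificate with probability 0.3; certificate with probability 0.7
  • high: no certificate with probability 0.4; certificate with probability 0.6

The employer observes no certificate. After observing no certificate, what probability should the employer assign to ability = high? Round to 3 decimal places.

0.571

Apply Bayes' rule using the sender's strategy as the likelihood.
P(no certificate) = 0.375·0.3 + 0.125·0.3 + 0.5·0.4 = 0.35
P(high | no certificate) = (0.5·0.4) / 0.35 = 0.2 / 0.35 = 0.571429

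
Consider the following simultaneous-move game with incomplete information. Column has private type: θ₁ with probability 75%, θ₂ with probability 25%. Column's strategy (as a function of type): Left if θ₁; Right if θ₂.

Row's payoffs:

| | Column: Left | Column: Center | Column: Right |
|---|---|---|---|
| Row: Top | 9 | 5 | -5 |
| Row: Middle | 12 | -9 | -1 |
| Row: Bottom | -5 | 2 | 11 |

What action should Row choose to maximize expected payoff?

Middle

E[Top] = 0.75·(9) + 0.25·(-5) = 5.5
E[Middle] = 0.75·(12) + 0.25·(-1) = 8.75
E[Bottom] = 0.75·(-5) + 0.25·(11) = -1
Best response: Middle (8.75 is the largest).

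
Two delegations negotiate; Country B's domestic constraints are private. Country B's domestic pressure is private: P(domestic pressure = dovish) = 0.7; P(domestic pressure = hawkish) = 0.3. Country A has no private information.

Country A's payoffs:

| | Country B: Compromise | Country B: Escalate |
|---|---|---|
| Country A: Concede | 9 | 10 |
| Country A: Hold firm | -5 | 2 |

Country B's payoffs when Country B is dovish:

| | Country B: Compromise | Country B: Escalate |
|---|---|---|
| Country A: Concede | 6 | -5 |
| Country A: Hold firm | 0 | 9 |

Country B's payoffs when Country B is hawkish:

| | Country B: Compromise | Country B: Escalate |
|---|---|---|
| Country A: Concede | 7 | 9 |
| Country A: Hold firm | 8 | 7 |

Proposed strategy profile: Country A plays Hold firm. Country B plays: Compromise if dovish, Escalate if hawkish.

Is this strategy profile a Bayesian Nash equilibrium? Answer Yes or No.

No

Country A plays Hold firm: E[Hold firm] = 0.7·(-5) + 0.3·(2) = -2.9; E[Concede] = 9.3. Not best-responding. ✗
Country B (domestic pressure dovish), facing Hold firm: Compromise gives 0, Escalate gives 9. Proposed Compromise is not best — profitable deviation exists. ✗
Country B (domestic pressure hawkish), facing Hold firm: Compromise gives 8, Escalate gives 7. Proposed Escalate is not best — profitable deviation exists. ✗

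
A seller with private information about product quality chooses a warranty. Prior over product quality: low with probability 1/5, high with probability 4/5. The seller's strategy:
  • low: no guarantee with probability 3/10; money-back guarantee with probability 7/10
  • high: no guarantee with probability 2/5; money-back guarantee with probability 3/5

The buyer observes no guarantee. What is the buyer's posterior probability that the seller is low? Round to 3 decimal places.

P(no guarantee) = (1/5)·(3/10) + (4/5)·(2/5) = 19/50
P(low | no guarantee) = ((1/5)·(3/10)) / (19/50) = (3/50) / (19/50) = 3/19

0.158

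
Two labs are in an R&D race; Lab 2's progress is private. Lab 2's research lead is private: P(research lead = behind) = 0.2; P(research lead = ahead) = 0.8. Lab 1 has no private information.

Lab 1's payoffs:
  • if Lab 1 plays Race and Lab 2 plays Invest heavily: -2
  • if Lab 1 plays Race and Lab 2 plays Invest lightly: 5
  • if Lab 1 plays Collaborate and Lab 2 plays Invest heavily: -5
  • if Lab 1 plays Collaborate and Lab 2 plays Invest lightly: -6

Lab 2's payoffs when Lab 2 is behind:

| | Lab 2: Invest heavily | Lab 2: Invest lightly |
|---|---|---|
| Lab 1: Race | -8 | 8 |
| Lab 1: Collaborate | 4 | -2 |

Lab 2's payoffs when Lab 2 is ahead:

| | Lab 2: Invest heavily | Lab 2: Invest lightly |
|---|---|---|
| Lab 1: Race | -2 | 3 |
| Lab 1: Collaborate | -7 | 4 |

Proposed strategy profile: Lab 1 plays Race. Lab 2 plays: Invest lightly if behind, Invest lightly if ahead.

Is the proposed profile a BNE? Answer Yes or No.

Lab 1 plays Race: E[Race] = 0.2·(5) + 0.8·(5) = 5; E[Collaborate] = -6. Best-responding. ✓
Lab 2 (research lead behind), facing Race: Invest heavily gives -8, Invest lightly gives 8. Proposed Invest lightly is best. ✓
Lab 2 (research lead ahead), facing Race: Invest heavily gives -2, Invest lightly gives 3. Proposed Invest lightly is best. ✓

Yes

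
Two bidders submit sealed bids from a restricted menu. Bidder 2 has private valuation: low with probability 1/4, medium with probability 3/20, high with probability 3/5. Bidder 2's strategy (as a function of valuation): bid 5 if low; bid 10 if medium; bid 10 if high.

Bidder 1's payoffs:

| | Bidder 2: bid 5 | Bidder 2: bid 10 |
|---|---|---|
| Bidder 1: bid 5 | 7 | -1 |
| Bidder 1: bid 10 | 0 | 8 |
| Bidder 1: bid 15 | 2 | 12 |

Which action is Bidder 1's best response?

E[bid 5] = 1/4·(7) + 3/20·(-1) + 3/5·(-1) = 1
E[bid 10] = 1/4·(0) + 3/20·(8) + 3/5·(8) = 6
E[bid 15] = 1/4·(2) + 3/20·(12) + 3/5·(12) = 19/2
Best response: bid 15 (19/2 is the largest).

bid 15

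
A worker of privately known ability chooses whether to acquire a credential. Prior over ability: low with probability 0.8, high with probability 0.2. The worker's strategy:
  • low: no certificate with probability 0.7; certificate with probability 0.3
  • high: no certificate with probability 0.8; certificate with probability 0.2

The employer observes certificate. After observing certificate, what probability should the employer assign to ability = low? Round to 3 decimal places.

P(certificate) = 0.8·0.3 + 0.2·0.2 = 0.28
P(low | certificate) = (0.8·0.3) / 0.28 = 0.24 / 0.28 = 0.857143

0.857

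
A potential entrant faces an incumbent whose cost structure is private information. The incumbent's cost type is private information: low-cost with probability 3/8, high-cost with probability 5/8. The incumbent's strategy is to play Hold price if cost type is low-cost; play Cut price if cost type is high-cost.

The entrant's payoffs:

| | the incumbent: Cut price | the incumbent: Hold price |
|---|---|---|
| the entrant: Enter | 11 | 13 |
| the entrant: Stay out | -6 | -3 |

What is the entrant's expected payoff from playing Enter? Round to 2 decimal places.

E[Enter] = 3/8·13 + 5/8·11 = 39/8 + 55/8 = 47/4

11.75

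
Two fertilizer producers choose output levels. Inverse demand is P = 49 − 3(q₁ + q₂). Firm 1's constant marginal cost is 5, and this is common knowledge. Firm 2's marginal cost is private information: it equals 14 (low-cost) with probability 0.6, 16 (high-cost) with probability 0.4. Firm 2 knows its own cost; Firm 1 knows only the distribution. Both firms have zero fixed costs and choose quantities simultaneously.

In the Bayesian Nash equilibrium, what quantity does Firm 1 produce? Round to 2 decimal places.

Type-c best response for Firm 2: q₂(c) = (49 − c)/6 − q₁/2.
Firm 1 maximizes expected profit; its first-order condition is 49 − 6q₁ − 3E[q₂] − 5 = 0.
Substituting E[q₂] and solving: E[c₂] = 14.8, so q₁ = (49 − 2·5 + 14.8)/9 = 5.97778.

5.98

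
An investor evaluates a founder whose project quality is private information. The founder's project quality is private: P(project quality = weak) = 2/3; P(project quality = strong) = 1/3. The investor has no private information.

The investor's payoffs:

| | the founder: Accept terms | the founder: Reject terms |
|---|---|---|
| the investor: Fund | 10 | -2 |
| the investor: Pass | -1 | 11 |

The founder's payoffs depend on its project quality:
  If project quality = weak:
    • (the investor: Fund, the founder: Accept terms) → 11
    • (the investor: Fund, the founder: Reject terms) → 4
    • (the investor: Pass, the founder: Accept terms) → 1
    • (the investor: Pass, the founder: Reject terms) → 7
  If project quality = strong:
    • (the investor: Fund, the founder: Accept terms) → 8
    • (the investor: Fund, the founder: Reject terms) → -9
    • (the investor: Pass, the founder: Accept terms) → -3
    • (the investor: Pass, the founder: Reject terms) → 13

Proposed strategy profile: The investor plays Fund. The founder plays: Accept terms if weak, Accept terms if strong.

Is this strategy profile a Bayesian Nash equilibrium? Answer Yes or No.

A profile is a BNE iff every type of every player is best-responding given beliefs about the other side.
The investor plays Fund: E[Fund] = 2/3·(10) + 1/3·(10) = 10; E[Pass] = -1. Best-responding. ✓
The founder (project quality weak), facing Fund: Accept terms gives 11, Reject terms gives 4. Proposed Accept terms is best. ✓
The founder (project quality strong), facing Fund: Accept terms gives 8, Reject terms gives -9. Proposed Accept terms is best. ✓

Yes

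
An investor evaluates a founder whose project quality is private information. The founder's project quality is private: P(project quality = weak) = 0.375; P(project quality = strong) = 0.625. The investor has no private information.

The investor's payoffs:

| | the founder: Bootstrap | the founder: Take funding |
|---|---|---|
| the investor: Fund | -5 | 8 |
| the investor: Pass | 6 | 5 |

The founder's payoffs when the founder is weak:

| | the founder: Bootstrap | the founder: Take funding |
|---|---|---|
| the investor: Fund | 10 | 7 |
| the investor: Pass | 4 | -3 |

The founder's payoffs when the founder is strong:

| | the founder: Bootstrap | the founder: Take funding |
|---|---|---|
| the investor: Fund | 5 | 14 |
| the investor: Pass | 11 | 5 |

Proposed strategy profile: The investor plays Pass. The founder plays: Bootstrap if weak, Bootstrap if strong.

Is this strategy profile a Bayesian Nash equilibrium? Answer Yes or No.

The investor plays Pass: E[Pass] = 0.375·(6) + 0.625·(6) = 6; E[Fund] = -5. Best-responding. ✓
The founder (project quality weak), facing Pass: Bootstrap gives 4, Take funding gives -3. Proposed Bootstrap is best. ✓
The founder (project quality strong), facing Pass: Bootstrap gives 11, Take funding gives 5. Proposed Bootstrap is best. ✓

Yes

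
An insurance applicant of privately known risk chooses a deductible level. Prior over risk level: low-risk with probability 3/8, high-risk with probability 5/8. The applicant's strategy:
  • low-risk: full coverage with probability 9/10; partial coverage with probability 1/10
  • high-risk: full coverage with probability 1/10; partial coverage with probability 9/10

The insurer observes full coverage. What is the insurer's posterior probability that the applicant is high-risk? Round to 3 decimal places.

0.156

P(full coverage) = (3/8)·(9/10) + (5/8)·(1/10) = 2/5
P(high-risk | full coverage) = ((5/8)·(1/10)) / (2/5) = (1/16) / (2/5) = 5/32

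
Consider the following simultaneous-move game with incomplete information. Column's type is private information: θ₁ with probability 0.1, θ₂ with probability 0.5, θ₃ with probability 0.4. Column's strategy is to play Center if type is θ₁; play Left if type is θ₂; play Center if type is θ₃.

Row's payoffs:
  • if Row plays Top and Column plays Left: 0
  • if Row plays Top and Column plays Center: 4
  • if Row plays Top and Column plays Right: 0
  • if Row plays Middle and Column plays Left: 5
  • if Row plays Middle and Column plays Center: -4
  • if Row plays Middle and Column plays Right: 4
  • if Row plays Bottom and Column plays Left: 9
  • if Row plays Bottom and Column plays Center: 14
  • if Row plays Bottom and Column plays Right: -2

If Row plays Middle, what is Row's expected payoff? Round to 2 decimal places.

E[Middle] = 0.1·(-4) + 0.5·5 + 0.4·(-4) = (-0.4) + 2.5 + (-1.6) = 0.5

0.50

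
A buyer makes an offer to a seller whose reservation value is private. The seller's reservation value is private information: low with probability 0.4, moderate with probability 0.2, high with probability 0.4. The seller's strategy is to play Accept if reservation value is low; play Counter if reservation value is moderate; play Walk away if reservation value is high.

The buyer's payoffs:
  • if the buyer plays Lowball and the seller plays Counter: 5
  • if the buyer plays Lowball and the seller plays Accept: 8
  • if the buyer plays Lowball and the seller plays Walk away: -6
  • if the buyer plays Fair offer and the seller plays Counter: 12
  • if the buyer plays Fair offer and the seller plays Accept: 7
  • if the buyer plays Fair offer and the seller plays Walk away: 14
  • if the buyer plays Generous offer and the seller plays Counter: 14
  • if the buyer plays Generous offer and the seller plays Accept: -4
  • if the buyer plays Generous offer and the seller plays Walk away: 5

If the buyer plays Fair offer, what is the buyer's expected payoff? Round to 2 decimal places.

E[Fair offer] = 0.4·7 + 0.2·12 + 0.4·14 = 2.8 + 2.4 + 5.6 = 10.8

10.80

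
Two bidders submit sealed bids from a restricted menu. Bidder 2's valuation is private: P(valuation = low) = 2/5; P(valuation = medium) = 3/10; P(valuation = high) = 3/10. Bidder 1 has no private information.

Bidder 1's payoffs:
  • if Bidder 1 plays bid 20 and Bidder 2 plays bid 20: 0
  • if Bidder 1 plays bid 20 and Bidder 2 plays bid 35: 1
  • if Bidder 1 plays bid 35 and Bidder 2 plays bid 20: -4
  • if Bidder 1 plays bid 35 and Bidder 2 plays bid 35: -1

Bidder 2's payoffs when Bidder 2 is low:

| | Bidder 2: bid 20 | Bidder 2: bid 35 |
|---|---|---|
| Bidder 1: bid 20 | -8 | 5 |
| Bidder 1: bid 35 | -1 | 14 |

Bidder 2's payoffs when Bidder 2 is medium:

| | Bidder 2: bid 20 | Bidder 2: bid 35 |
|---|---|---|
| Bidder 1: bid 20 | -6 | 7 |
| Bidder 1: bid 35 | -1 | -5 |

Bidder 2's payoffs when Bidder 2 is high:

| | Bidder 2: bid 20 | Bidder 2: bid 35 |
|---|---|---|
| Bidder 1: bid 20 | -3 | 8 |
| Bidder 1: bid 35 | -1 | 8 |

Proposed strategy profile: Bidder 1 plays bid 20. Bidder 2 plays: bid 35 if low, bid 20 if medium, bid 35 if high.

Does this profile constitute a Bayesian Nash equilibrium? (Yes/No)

No

Bidder 1 plays bid 20: E[bid 20] = 2/5·(1) + 3/10·(0) + 3/10·(1) = 7/10; E[bid 35] = -19/10. Best-responding. ✓
Bidder 2 (valuation low), facing bid 20: bid 20 gives -8, bid 35 gives 5. Proposed bid 35 is best. ✓
Bidder 2 (valuation medium), facing bid 20: bid 20 gives -6, bid 35 gives 7. Proposed bid 20 is not best — profitable deviation exists. ✗
Bidder 2 (valuation high), facing bid 20: bid 20 gives -3, bid 35 gives 8. Proposed bid 35 is best. ✓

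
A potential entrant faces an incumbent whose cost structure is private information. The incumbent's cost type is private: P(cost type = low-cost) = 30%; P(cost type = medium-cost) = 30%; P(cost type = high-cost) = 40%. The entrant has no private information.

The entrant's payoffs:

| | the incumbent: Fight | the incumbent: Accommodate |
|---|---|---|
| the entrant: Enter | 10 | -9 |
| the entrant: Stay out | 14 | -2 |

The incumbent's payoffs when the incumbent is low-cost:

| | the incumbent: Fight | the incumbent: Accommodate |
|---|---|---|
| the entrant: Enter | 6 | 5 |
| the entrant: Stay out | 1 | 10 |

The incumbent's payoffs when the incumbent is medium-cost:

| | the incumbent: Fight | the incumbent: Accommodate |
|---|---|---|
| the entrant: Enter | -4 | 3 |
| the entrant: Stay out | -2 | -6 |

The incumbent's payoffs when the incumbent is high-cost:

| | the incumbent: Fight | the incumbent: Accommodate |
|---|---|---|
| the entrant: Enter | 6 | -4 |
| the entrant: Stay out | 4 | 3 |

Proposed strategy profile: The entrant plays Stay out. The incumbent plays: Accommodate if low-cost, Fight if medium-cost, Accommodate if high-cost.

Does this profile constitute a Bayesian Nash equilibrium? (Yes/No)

A profile is a BNE iff every type of every player is best-responding given beliefs about the other side.
The entrant plays Stay out: E[Stay out] = 0.3·(-2) + 0.3·(14) + 0.4·(-2) = 2.8; E[Enter] = -3.3. Best-responding. ✓
The incumbent (cost type low-cost), facing Stay out: Fight gives 1, Accommodate gives 10. Proposed Accommodate is best. ✓
The incumbent (cost type medium-cost), facing Stay out: Fight gives -2, Accommodate gives -6. Proposed Fight is best. ✓
The incumbent (cost type high-cost), facing Stay out: Fight gives 4, Accommodate gives 3. Proposed Accommodate is not best — profitable deviation exists. ✗

No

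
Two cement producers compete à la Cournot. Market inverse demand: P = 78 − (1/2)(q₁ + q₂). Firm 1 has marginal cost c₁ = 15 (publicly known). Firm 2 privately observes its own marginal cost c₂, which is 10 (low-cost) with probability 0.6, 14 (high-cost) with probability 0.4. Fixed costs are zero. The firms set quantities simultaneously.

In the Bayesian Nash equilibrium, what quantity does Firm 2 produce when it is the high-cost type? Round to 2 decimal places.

44.13

Each type of Firm 2 best-responds to q₁; Firm 1 best-responds to the expected q₂ over Firm 2's types.
Firm 2 with cost c maximizes (78 − (1/2)(q₁+q₂) − c)·q₂, giving q₂(c) = (78 − c − (1/2)q₁).
E[c₂] = 0.6·10 + 0.4·14 = 11.6
Firm 1's FOC against E[q₂] yields q₁ = (78 − 2·15 + E[c₂])/(3/2) = (78 − 30 + 11.6)/(3/2) = 39.7333.
q₂(high-cost) = (78 − 14 − (1/2)·39.7333) = 44.1333.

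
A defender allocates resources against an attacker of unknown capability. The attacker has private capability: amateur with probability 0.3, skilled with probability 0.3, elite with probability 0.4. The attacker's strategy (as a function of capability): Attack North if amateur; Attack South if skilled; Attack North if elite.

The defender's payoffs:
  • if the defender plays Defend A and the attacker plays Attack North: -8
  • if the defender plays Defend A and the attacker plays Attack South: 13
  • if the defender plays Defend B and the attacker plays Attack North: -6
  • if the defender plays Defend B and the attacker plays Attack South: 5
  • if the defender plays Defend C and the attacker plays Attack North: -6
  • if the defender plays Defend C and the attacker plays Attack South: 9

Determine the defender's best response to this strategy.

Compute the defender's expected payoff for each action, taking the expectation over the attacker's type.
E[Defend A] = 0.3·(-8) + 0.3·(13) + 0.4·(-8) = -1.7
E[Defend B] = 0.3·(-6) + 0.3·(5) + 0.4·(-6) = -2.7
E[Defend C] = 0.3·(-6) + 0.3·(9) + 0.4·(-6) = -1.5
Best response: Defend C (-1.5 is the largest).

Defend C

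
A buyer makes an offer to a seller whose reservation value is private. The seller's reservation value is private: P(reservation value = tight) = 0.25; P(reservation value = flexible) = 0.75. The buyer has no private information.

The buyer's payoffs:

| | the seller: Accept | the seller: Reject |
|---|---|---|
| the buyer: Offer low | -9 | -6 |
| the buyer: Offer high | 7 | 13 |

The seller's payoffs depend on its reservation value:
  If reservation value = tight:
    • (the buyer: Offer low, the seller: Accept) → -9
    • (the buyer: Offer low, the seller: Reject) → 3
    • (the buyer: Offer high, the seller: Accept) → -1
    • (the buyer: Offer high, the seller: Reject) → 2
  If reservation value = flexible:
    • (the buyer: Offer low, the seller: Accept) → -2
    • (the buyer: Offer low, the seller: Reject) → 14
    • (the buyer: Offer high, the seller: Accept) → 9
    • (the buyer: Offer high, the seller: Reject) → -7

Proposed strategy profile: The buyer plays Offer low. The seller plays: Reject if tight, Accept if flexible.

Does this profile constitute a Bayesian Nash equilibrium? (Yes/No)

The buyer plays Offer low: E[Offer low] = 0.25·(-6) + 0.75·(-9) = -8.25; E[Offer high] = 8.5. Not best-responding. ✗
The seller (reservation value tight), facing Offer low: Accept gives -9, Reject gives 3. Proposed Reject is best. ✓
The seller (reservation value flexible), facing Offer low: Accept gives -2, Reject gives 14. Proposed Accept is not best — profitable deviation exists. ✗

No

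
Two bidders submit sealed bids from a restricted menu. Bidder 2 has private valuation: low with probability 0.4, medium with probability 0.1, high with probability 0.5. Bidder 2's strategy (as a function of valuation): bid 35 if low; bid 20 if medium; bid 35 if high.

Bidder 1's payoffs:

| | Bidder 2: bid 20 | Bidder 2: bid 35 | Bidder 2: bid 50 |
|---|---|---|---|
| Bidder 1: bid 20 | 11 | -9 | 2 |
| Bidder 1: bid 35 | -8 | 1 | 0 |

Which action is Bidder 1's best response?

E[bid 20] = 0.4·(-9) + 0.1·(11) + 0.5·(-9) = -7
E[bid 35] = 0.4·(1) + 0.1·(-8) + 0.5·(1) = 0.1
Best response: bid 35 (0.1 is the largest).

bid 35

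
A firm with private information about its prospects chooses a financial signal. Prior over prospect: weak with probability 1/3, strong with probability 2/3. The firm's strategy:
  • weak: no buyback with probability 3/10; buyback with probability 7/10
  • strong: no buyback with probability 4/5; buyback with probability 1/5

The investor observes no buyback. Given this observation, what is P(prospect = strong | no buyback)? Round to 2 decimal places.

Apply Bayes' rule using the sender's strategy as the likelihood.
P(no buyback) = (1/3)·(3/10) + (2/3)·(4/5) = 19/30
P(strong | no buyback) = ((2/3)·(4/5)) / (19/30) = (8/15) / (19/30) = 16/19

0.84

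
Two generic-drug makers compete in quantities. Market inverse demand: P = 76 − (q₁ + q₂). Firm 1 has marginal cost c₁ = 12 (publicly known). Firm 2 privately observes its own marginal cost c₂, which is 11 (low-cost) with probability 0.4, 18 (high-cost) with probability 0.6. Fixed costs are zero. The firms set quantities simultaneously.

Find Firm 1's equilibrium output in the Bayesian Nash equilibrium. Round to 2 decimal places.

Type-c best response for Firm 2: q₂(c) = (76 − c)/2 − q₁/2.
Firm 1 maximizes expected profit; its first-order condition is 76 − 2q₁ − E[q₂] − 12 = 0.
Substituting E[q₂] and solving: E[c₂] = 15.2, so q₁ = (76 − 2·12 + 15.2)/3 = 22.4.

22.40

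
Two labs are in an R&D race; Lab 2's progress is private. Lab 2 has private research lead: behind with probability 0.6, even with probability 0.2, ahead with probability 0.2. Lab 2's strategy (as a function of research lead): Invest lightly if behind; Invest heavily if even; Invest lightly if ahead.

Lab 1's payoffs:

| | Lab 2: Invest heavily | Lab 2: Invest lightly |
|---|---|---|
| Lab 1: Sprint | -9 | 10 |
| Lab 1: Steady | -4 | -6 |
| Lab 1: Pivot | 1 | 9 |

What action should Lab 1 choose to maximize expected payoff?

E[Sprint] = 0.6·(10) + 0.2·(-9) + 0.2·(10) = 6.2
E[Steady] = 0.6·(-6) + 0.2·(-4) + 0.2·(-6) = -5.6
E[Pivot] = 0.6·(9) + 0.2·(1) + 0.2·(9) = 7.4
Best response: Pivot (7.4 is the largest).

Pivot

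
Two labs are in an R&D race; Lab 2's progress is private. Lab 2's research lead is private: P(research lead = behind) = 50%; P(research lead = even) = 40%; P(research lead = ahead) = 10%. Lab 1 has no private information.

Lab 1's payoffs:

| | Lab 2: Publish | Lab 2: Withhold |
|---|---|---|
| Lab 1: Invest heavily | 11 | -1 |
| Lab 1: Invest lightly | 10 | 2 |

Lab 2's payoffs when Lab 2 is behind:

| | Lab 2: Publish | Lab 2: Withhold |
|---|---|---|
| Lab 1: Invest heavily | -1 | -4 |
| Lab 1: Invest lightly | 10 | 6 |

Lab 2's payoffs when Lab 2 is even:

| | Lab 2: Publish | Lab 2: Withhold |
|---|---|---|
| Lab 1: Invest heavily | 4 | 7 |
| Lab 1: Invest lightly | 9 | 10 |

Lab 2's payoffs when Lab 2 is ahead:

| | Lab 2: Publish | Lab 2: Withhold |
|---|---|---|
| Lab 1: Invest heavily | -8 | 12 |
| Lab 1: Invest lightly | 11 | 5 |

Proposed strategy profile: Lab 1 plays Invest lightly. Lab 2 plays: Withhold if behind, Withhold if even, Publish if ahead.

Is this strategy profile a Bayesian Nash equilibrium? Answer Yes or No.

Lab 1 plays Invest lightly: E[Invest lightly] = 0.5·(2) + 0.4·(2) + 0.1·(10) = 2.8; E[Invest heavily] = 0.2. Best-responding. ✓
Lab 2 (research lead behind), facing Invest lightly: Publish gives 10, Withhold gives 6. Proposed Withhold is not best — profitable deviation exists. ✗
Lab 2 (research lead even), facing Invest lightly: Publish gives 9, Withhold gives 10. Proposed Withhold is best. ✓
Lab 2 (research lead ahead), facing Invest lightly: Publish gives 11, Withhold gives 5. Proposed Publish is best. ✓

No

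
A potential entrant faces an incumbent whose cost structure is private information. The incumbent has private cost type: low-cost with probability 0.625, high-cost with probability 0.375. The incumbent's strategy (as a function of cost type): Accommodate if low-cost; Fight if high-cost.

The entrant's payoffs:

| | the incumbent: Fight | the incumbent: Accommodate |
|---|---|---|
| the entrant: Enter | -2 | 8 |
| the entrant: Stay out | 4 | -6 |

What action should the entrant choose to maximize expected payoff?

E[Enter] = 0.625·(8) + 0.375·(-2) = 4.25
E[Stay out] = 0.625·(-6) + 0.375·(4) = -2.25
Best response: Enter (4.25 is the largest).

Enter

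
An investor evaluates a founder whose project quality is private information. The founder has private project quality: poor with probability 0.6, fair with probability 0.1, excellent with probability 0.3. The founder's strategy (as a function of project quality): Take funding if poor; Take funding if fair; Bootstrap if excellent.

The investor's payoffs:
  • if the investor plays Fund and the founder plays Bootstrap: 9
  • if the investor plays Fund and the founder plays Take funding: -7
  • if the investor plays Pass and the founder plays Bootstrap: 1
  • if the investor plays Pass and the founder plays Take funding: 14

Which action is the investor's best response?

Pass

E[Fund] = 0.6·(-7) + 0.1·(-7) + 0.3·(9) = -2.2
E[Pass] = 0.6·(14) + 0.1·(14) + 0.3·(1) = 10.1
Best response: Pass (10.1 is the largest).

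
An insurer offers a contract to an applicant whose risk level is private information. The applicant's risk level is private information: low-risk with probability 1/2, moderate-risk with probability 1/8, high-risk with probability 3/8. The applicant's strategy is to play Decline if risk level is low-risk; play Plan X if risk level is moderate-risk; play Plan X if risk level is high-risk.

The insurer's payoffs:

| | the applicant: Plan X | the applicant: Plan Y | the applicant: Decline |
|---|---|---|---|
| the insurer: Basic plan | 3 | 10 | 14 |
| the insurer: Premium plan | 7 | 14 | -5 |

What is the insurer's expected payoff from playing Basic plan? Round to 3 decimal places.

E[Basic plan] = 1/2·14 + 1/8·3 + 3/8·3 = 7 + 3/8 + 9/8 = 17/2

8.500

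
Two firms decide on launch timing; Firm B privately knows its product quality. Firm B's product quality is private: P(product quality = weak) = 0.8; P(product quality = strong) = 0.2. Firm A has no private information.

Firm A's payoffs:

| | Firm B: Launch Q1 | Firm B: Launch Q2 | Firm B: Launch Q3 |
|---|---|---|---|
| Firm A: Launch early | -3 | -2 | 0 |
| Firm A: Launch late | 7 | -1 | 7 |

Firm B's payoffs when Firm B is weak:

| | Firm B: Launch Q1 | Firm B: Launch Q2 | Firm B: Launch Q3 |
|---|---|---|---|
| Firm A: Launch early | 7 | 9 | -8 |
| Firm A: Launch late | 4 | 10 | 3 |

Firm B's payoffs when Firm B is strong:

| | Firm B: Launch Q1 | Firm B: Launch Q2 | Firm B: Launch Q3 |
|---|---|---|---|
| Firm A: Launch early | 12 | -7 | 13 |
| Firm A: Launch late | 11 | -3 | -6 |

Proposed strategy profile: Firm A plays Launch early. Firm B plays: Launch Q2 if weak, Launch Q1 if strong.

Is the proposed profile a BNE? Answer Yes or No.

No

A profile is a BNE iff every type of every player is best-responding given beliefs about the other side.
Firm A plays Launch early: E[Launch early] = 0.8·(-2) + 0.2·(-3) = -2.2; E[Launch late] = 0.6. Not best-responding. ✗
Firm B (product quality weak), facing Launch early: Launch Q1 gives 7, Launch Q2 gives 9, Launch Q3 gives -8. Proposed Launch Q2 is best. ✓
Firm B (product quality strong), facing Launch early: Launch Q1 gives 12, Launch Q2 gives -7, Launch Q3 gives 13. Proposed Launch Q1 is not best — profitable deviation exists. ✗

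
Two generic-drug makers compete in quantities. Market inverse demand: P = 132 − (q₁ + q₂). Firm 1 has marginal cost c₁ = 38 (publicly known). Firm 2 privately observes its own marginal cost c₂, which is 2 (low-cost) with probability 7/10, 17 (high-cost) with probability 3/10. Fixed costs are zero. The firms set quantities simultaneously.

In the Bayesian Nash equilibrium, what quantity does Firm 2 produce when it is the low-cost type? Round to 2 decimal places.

54.58

Firm 2 with cost c maximizes (132 − (q₁+q₂) − c)·q₂, giving q₂(c) = (132 − c − q₁)/2.
E[c₂] = 7/10·2 + 3/10·17 = 6.5
Firm 1's FOC against E[q₂] yields q₁ = (132 − 2·38 + E[c₂])/3 = (132 − 76 + 6.5)/3 = 20.8333.
q₂(low-cost) = (132 − 2 − 20.8333)/2 = 54.5833.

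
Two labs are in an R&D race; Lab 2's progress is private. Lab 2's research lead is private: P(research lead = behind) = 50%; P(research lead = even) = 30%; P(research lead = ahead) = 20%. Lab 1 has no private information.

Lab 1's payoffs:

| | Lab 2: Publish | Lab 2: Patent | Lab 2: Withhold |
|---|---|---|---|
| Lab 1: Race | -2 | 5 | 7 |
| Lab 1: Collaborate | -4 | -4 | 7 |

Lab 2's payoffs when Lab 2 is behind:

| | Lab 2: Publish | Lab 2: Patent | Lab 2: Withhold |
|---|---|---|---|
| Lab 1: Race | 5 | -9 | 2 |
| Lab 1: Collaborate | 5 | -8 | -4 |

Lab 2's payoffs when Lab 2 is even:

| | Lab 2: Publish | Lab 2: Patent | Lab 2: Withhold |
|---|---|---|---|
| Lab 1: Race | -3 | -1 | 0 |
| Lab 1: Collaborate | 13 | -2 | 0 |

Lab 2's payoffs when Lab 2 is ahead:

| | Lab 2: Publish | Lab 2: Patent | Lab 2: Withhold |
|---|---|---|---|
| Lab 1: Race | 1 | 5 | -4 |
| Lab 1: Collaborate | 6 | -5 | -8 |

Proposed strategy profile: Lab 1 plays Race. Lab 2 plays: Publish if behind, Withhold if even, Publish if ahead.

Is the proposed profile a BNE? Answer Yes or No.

No

A profile is a BNE iff every type of every player is best-responding given beliefs about the other side.
Lab 1 plays Race: E[Race] = 0.5·(-2) + 0.3·(7) + 0.2·(-2) = 0.7; E[Collaborate] = -0.7. Best-responding. ✓
Lab 2 (research lead behind), facing Race: Publish gives 5, Patent gives -9, Withhold gives 2. Proposed Publish is best. ✓
Lab 2 (research lead even), facing Race: Publish gives -3, Patent gives -1, Withhold gives 0. Proposed Withhold is best. ✓
Lab 2 (research lead ahead), facing Race: Publish gives 1, Patent gives 5, Withhold gives -4. Proposed Publish is not best — profitable deviation exists. ✗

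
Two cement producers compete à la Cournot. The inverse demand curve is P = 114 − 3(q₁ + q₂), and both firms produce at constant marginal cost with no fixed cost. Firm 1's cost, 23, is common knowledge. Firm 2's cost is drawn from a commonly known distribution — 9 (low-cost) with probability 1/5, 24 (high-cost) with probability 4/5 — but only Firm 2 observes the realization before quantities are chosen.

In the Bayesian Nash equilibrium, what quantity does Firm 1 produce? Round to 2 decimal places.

Firm 2 with cost c maximizes (114 − 3(q₁+q₂) − c)·q₂, giving q₂(c) = (114 − c − 3q₁)/6.
E[c₂] = 1/5·9 + 4/5·24 = 21
Firm 1's FOC against E[q₂] yields q₁ = (114 − 2·23 + E[c₂])/9 = (114 − 46 + 21)/9 = 9.88889.

9.89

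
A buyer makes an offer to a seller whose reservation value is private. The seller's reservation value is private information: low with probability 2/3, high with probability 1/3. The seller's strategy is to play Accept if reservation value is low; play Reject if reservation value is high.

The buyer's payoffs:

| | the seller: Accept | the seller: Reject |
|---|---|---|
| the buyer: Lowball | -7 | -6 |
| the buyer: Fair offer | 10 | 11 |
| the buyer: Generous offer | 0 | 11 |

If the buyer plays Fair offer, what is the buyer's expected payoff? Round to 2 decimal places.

10.33

E[Fair offer] = 2/3·10 + 1/3·11 = 20/3 + 11/3 = 31/3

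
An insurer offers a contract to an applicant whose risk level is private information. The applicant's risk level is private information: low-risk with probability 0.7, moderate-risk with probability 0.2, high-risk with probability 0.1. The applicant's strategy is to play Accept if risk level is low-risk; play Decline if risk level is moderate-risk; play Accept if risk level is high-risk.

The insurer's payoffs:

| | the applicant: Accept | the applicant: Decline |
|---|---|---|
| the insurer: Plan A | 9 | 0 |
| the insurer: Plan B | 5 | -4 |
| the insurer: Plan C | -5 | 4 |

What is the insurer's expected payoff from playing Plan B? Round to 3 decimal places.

3.200

E[Plan B] = 0.7·5 + 0.2·(-4) + 0.1·5 = 3.5 + (-0.8) + 0.5 = 3.2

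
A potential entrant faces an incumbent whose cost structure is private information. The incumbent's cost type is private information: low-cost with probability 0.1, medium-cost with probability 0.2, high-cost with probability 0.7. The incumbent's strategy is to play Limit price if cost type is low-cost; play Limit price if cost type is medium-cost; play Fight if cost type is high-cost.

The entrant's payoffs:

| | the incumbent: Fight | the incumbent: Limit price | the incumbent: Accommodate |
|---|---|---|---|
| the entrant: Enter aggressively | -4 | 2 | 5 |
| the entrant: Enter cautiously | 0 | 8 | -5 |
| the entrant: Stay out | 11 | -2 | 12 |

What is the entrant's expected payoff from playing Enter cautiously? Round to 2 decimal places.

2.40

E[Enter cautiously] = 0.1·8 + 0.2·8 + 0.7·0 = 0.8 + 1.6 + 0 = 2.4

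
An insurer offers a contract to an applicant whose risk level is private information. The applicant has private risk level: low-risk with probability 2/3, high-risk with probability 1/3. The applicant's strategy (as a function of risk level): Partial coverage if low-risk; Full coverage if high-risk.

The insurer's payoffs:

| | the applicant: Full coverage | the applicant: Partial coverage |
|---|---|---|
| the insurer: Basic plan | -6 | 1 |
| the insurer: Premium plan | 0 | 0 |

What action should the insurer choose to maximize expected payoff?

E[Basic plan] = 2/3·(1) + 1/3·(-6) = -4/3
E[Premium plan] = 2/3·(0) + 1/3·(0) = 0
Best response: Premium plan (0 is the largest).

Premium plan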